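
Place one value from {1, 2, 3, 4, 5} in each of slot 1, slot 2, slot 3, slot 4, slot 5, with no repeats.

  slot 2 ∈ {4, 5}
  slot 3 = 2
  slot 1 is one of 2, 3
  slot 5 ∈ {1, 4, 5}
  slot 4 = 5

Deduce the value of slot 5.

1

slot 3's domain is down to {2}, so slot 3 = 2. Strike 2 from slot 1.
That leaves slot 4 = 5. So slot 2, slot 5 can't be 5.
slot 1 must be 3 (only option left).
slot 2 must be 4 (only option left). Eliminate 4 elsewhere: slot 5.
So slot 5 = 1.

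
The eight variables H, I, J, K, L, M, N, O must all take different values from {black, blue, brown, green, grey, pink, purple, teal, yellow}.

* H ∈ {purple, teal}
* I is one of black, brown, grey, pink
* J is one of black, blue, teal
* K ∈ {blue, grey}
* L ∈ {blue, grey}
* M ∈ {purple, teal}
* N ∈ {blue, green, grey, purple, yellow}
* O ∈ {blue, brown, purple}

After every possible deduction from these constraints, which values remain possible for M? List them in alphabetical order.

purple, teal

The 2 variables H and M are confined to {purple, teal}, which locks those values in; drop them from J, N, O.
K and L between them cover only {blue, grey} — a naked pair. Remove those values from I, J, N, O.
That leaves J = black. Remove black from I.
O has just one choice, so O = brown. So I can't be brown.
I must be pink (only option left).
No further eliminations apply; M can still be any of purple, teal.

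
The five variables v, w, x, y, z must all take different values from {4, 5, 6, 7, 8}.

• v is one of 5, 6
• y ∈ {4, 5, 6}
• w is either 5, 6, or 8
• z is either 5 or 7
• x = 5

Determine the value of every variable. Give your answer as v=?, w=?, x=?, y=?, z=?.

x's domain is down to {5}, so x = 5. Strike 5 from v, w, y, z.
That leaves z = 7.
That leaves v = 6. Strike 6 from w, y.
That leaves w = 8.
That leaves y = 4.

v=6, w=8, x=5, y=4, z=7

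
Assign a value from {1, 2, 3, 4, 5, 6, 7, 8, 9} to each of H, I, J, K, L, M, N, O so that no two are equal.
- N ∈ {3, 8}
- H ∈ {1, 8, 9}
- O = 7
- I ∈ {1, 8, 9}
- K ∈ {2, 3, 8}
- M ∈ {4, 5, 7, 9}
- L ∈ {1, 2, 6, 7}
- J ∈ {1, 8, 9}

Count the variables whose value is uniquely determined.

4

O must be 7 (only option left). Strike 7 from L, M.
H, I, J share exactly the 3 values {1, 8, 9}; by pigeonhole those values go to them, so strike 1, 8, 9 from K, L, M, N.
N's domain is down to {3}, so N = 3. Eliminate 3 elsewhere: K.
That leaves K = 2. Eliminate 2 elsewhere: L.
L must be 6 (only option left).
Determined: K=2, L=6, N=3, O=7. The other variables each still have more than one consistent value. That makes 4.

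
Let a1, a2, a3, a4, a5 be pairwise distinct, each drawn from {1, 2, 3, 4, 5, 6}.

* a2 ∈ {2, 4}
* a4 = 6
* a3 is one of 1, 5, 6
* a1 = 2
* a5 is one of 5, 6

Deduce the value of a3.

a1 must be 2 (only option left). Remove 2 from a2.
a2 must be 4 (only option left).
a4 must be 6 (only option left). Remove 6 from a3, a5.
a5 has just one choice, so a5 = 5. So a3 can't be 5.
So a3 = 1.

1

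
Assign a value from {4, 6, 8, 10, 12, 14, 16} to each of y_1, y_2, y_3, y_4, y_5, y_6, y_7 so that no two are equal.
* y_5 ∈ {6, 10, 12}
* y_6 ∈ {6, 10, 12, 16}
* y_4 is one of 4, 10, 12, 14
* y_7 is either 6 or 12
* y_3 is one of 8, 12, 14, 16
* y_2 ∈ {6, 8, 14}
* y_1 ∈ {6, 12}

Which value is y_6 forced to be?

Among the 7 variables, 4 fits only y_4 (and all 7 values in {4, 6, 8, 10, 12, 14, 16} must be used), so y_4 = 4.
y_1 and y_7 share exactly the 2 values {6, 12}; by pigeonhole those values go to them, so strike 6, 12 from y_2, y_3, y_5, y_6.
y_5's domain is down to {10}, so y_5 = 10. So y_6 can't be 10.
So y_6 = 16.

16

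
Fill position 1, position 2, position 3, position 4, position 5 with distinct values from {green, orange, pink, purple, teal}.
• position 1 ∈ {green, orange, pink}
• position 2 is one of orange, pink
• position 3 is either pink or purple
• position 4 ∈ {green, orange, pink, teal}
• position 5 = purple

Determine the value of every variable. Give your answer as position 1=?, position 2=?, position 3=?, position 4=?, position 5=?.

position 5's domain is down to {purple}, so position 5 = purple. Eliminate purple elsewhere: position 3.
That leaves position 3 = pink. Eliminate pink elsewhere: position 1, position 2, position 4.
That leaves position 2 = orange. So position 1, position 4 can't be orange.
position 1's domain is down to {green}, so position 1 = green. Eliminate green elsewhere: position 4.
position 4 must be teal (only option left).

position 1=green, position 2=orange, position 3=pink, position 4=teal, position 5=purple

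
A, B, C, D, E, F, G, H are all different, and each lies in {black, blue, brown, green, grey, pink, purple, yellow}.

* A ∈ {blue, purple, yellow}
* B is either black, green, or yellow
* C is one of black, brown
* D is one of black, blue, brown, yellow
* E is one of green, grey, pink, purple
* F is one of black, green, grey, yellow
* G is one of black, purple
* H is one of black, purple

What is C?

brown

Among the 8 variables, pink fits only E (and all 8 values in {black, blue, brown, green, grey, pink, purple, yellow} must be used), so E = pink.
Among the 7 still-open variables, grey fits only F (and all 7 values in {black, blue, brown, green, grey, purple, yellow} must be used), so F = grey.
The 6 still-open variables together cover exactly {black, blue, brown, green, purple, yellow} — 6 values for 6 variables — and green appears only in B's list, so B = green.
G and H between them cover only {black, purple} — a naked pair. Remove those values from A, C, D.
So C = brown.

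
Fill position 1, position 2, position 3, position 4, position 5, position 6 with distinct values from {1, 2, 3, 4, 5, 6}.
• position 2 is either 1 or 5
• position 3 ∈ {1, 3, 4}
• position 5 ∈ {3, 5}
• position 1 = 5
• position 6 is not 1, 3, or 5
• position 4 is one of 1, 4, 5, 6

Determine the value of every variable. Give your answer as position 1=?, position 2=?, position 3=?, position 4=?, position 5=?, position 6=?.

position 1=5, position 2=1, position 3=4, position 4=6, position 5=3, position 6=2

position 1 has just one choice, so position 1 = 5. Strike 5 from position 2, position 4, position 5.
position 2's domain is down to {1}, so position 2 = 1. Remove 1 from position 3, position 4.
position 5's domain is down to {3}, so position 5 = 3. Remove 3 from position 3.
That leaves position 3 = 4. Remove 4 from position 4, position 6.
position 4 must be 6 (only option left). So position 6 can't be 6.
position 6 must be 2 (only option left).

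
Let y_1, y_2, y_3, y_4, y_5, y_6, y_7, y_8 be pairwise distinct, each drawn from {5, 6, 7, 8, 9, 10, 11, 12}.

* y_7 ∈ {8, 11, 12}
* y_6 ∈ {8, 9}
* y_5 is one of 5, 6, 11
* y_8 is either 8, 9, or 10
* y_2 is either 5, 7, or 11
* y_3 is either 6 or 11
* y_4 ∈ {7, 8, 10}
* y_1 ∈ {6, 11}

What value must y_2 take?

7

Among the 8 variables, 12 fits only y_7 (and all 8 values in {5, 6, 7, 8, 9, 10, 11, 12} must be used), so y_7 = 12.
y_1 and y_3 between them cover only {6, 11} — a naked pair. Remove those values from y_2, y_5.
y_5 has just one choice, so y_5 = 5. Eliminate 5 elsewhere: y_2.
So y_2 = 7.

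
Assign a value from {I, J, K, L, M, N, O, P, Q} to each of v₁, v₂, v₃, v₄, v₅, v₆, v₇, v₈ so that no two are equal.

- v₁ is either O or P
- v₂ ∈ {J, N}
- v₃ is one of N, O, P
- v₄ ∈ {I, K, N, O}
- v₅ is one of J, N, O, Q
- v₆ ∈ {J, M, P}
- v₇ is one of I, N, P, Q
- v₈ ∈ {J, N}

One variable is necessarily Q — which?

v₅

The 8 variables draw from only 8 values {I, J, K, M, N, O, P, Q}, so each is used; only v₄ can be K, hence v₄ = K.
The 7 still-open variables together cover exactly {I, J, M, N, O, P, Q} — 7 values for 7 variables — and I appears only in v₇'s list, so v₇ = I.
The 6 still-open variables together cover exactly {J, M, N, O, P, Q} — 6 values for 6 variables — and M appears only in v₆'s list, so v₆ = M.
Among the 5 still-open variables, Q fits only v₅ (and all 5 values in {J, N, O, P, Q} must be used), so v₅ = Q.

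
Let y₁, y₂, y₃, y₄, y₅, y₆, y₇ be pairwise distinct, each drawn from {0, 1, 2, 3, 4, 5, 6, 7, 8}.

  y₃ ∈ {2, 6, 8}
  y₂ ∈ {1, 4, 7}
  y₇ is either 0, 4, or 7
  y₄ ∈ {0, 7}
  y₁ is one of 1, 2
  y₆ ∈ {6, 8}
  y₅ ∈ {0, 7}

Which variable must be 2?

y₄ and y₅ between them cover only {0, 7} — a naked pair. Remove those values from y₂, y₇.
That leaves y₇ = 4. Strike 4 from y₂.
That leaves y₂ = 1. Remove 1 from y₁.
So 2 goes to y₁.

y₁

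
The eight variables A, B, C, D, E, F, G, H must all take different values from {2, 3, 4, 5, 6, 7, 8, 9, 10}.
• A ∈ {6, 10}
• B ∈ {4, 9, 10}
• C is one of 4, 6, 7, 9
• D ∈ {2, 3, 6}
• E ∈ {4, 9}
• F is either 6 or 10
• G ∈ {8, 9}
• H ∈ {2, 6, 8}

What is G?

The 8 variables together cover exactly {2, 3, 4, 6, 7, 8, 9, 10} — 8 values for 8 variables — and 3 appears only in D's list, so D = 3.
The 7 still-open variables draw from only 7 values {2, 4, 6, 7, 8, 9, 10}, so each is used; only H can be 2, hence H = 2.
The 6 still-open variables draw from only 6 values {4, 6, 7, 8, 9, 10}, so each is used; only C can be 7, hence C = 7.
The 5 still-open variables together cover exactly {4, 6, 8, 9, 10} — 5 values for 5 variables — and 8 appears only in G's list, so G = 8.

8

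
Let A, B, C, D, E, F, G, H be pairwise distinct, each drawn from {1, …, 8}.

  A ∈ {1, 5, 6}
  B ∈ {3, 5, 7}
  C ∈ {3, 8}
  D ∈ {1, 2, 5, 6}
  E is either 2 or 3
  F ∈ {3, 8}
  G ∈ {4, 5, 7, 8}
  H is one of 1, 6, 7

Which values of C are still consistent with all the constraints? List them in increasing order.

The 8 variables draw from only 8 values {1, 2, 3, 4, 5, 6, 7, 8}, so each is used; only G can be 4, hence G = 4.
The 2 variables C and F are confined to {3, 8}, which locks those values in; drop them from B, E.
E's domain is down to {2}, so E = 2. Eliminate 2 elsewhere: D.
No further eliminations apply; C can still be any of 3, 8.

3, 8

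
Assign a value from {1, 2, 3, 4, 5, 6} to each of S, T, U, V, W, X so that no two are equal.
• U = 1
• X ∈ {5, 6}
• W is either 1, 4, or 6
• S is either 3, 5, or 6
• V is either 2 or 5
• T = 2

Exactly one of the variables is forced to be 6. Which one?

X

T has just one choice, so T = 2. Eliminate 2 elsewhere: V.
That leaves U = 1. Eliminate 1 elsewhere: W.
V's domain is down to {5}, so V = 5. Eliminate 5 elsewhere: S, X.
So 6 goes to X.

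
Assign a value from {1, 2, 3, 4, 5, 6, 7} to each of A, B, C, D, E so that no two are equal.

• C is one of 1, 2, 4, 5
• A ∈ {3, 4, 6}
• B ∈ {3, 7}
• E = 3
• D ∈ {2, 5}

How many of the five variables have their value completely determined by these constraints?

2

E has just one choice, so E = 3. Eliminate 3 elsewhere: A, B.
B's domain is down to {7}, so B = 7.
Determined: B=7, E=3. The other variables each still have more than one consistent value. That makes 2.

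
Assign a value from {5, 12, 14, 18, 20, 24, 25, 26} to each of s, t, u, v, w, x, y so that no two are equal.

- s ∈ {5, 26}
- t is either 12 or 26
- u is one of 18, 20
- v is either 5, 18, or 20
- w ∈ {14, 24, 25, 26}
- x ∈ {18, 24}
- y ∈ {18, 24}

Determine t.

12

x and y share exactly the 2 values {18, 24}; by pigeonhole those values go to them, so strike 18, 24 from u, v, w.
u has just one choice, so u = 20. Strike 20 from v.
That leaves v = 5. Eliminate 5 elsewhere: s.
s has just one choice, so s = 26. So t, w can't be 26.
So t = 12.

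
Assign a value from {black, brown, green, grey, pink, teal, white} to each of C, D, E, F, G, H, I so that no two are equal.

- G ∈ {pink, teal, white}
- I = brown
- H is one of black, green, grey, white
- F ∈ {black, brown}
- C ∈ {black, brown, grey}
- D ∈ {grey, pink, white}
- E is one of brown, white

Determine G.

teal

I has just one choice, so I = brown. So C, E, F can't be brown.
E's domain is down to {white}, so E = white. Strike white from D, G, H.
F has just one choice, so F = black. Remove black from C, H.
C's domain is down to {grey}, so C = grey. Strike grey from D, H.
D's domain is down to {pink}, so D = pink. Strike pink from G.
So G = teal.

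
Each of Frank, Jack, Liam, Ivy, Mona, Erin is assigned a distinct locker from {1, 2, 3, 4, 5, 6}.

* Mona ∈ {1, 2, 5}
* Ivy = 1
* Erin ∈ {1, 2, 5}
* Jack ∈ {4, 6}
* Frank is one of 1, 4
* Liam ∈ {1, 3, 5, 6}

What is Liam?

3

Ivy must be 1 (only option left). So Frank, Liam, Mona, Erin can't be 1.
Frank has just one choice, so Frank = 4. Strike 4 from Jack.
Jack has just one choice, so Jack = 6. Eliminate 6 elsewhere: Liam.
Among the 3 still-open variables, 3 fits only Liam (and all 3 values in {2, 3, 5} must be used), so Liam = 3.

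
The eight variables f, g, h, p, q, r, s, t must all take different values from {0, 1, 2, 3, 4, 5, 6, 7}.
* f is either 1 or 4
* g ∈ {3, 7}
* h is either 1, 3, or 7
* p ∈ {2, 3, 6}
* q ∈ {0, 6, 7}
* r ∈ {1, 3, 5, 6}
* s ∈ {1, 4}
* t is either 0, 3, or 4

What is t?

Among the 8 variables, 2 fits only p (and all 8 values in {0, 1, 2, 3, 4, 5, 6, 7} must be used), so p = 2.
The 7 still-open variables draw from only 7 values {0, 1, 3, 4, 5, 6, 7}, so each is used; only r can be 5, hence r = 5.
The 6 still-open variables together cover exactly {0, 1, 3, 4, 6, 7} — 6 values for 6 variables — and 6 appears only in q's list, so q = 6.
The 5 still-open variables together cover exactly {0, 1, 3, 4, 7} — 5 values for 5 variables — and 0 appears only in t's list, so t = 0.

0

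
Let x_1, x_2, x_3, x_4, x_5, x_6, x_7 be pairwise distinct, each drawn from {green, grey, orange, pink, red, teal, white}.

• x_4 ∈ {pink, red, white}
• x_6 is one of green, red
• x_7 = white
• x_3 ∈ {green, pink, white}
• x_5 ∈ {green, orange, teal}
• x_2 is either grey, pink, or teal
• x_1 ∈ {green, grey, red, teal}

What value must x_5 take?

orange

x_7's domain is down to {white}, so x_7 = white. So x_3, x_4 can't be white.
The 6 still-open variables together cover exactly {green, grey, orange, pink, red, teal} — 6 values for 6 variables — and orange appears only in x_5's list, so x_5 = orange.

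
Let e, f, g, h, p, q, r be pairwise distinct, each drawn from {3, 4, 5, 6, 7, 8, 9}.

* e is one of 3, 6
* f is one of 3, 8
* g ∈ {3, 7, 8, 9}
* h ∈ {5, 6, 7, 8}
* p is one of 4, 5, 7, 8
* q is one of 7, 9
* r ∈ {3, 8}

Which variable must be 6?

e

The 7 variables together cover exactly {3, 4, 5, 6, 7, 8, 9} — 7 values for 7 variables — and 4 appears only in p's list, so p = 4.
The 6 still-open variables together cover exactly {3, 5, 6, 7, 8, 9} — 6 values for 6 variables — and 5 appears only in h's list, so h = 5.
The 5 still-open variables draw from only 5 values {3, 6, 7, 8, 9}, so each is used; only e can be 6, hence e = 6.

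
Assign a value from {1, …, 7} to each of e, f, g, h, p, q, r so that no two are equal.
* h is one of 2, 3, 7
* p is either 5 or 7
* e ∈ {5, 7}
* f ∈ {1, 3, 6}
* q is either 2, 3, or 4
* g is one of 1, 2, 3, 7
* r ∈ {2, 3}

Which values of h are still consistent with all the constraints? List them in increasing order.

2, 3

The 7 variables draw from only 7 values {1, 2, 3, 4, 5, 6, 7}, so each is used; only q can be 4, hence q = 4.
The 6 still-open variables together cover exactly {1, 2, 3, 5, 6, 7} — 6 values for 6 variables — and 6 appears only in f's list, so f = 6.
The 5 still-open variables draw from only 5 values {1, 2, 3, 5, 7}, so each is used; only g can be 1, hence g = 1.
The 2 variables e and p are confined to {5, 7}, which locks those values in; drop them from h.
No further eliminations apply; h can still be any of 2, 3.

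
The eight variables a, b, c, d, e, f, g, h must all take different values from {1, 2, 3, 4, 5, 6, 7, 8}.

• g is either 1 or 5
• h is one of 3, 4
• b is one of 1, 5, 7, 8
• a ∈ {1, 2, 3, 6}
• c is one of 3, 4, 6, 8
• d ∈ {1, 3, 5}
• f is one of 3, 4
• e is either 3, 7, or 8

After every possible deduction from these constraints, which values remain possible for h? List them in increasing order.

Among the 8 variables, 2 fits only a (and all 8 values in {1, 2, 3, 4, 5, 6, 7, 8} must be used), so a = 2.
Among the 7 still-open variables, 6 fits only c (and all 7 values in {1, 3, 4, 5, 6, 7, 8} must be used), so c = 6.
The 2 variables f and h are confined to {3, 4}, which locks those values in; drop them from d, e.
The 2 variables d and g are confined to {1, 5}, which locks those values in; drop them from b.
No further eliminations apply; h can still be any of 3, 4.

3, 4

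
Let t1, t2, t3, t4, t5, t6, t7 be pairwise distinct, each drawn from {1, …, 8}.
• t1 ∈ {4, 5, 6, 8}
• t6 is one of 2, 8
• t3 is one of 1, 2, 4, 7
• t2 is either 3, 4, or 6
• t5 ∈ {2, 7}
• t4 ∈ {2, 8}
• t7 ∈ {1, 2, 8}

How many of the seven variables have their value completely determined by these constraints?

t4 and t6 share exactly the 2 values {2, 8}; by pigeonhole those values go to them, so strike 2, 8 from t1, t3, t5, t7.
t5's domain is down to {7}, so t5 = 7. So t3 can't be 7.
t7's domain is down to {1}, so t7 = 1. So t3 can't be 1.
t3 has just one choice, so t3 = 4. So t1, t2 can't be 4.
Determined: t3=4, t5=7, t7=1. The other variables each still have more than one consistent value. That makes 3.

3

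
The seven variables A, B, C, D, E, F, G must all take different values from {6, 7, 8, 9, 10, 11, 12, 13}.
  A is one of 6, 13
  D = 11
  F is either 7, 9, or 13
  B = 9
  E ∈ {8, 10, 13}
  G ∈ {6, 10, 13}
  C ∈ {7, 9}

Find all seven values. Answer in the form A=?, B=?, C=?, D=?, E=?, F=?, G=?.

A=6, B=9, C=7, D=11, E=8, F=13, G=10

B's domain is down to {9}, so B = 9. Eliminate 9 elsewhere: C, F.
C's domain is down to {7}, so C = 7. Strike 7 from F.
D must be 11 (only option left).
F has just one choice, so F = 13. Remove 13 from A, E, G.
A's domain is down to {6}, so A = 6. Remove 6 from G.
G's domain is down to {10}, so G = 10. So E can't be 10.
E's domain is down to {8}, so E = 8.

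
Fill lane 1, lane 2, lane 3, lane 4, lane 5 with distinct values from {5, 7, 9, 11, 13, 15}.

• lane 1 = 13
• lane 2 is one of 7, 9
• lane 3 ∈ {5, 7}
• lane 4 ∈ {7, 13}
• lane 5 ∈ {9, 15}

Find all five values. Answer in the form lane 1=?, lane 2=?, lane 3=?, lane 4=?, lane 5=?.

lane 1=13, lane 2=9, lane 3=5, lane 4=7, lane 5=15

lane 1's domain is down to {13}, so lane 1 = 13. So lane 4 can't be 13.
lane 4 has just one choice, so lane 4 = 7. So lane 2, lane 3 can't be 7.
lane 2 has just one choice, so lane 2 = 9. Eliminate 9 elsewhere: lane 5.
lane 3's domain is down to {5}, so lane 3 = 5.
That leaves lane 5 = 15.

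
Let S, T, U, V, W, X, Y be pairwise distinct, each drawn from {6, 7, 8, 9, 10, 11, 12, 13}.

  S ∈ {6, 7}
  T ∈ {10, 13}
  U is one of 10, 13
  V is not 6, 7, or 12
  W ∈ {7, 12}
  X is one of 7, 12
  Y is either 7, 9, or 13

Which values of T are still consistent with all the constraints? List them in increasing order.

10, 13

The 2 variables T and U are confined to {10, 13}, which locks those values in; drop them from V, Y.
W and X between them cover only {7, 12} — a naked pair. Remove those values from S, Y.
S's domain is down to {6}, so S = 6.
Y must be 9 (only option left). Strike 9 from V.
No further eliminations apply; T can still be any of 10, 13.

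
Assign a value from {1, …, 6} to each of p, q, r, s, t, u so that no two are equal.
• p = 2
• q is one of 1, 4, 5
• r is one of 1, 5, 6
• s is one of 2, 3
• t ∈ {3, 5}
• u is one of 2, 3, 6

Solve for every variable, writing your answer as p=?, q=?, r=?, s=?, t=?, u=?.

p=2, q=4, r=1, s=3, t=5, u=6

p must be 2 (only option left). Eliminate 2 elsewhere: s, u.
s must be 3 (only option left). So t, u can't be 3.
t has just one choice, so t = 5. Remove 5 from q, r.
That leaves u = 6. Remove 6 from r.
That leaves r = 1. Remove 1 from q.
q must be 4 (only option left).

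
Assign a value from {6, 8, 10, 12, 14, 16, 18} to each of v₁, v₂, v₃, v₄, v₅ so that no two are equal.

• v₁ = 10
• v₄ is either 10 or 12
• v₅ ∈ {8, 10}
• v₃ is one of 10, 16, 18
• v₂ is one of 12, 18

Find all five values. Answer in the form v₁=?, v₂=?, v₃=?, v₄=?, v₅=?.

v₁=10, v₂=18, v₃=16, v₄=12, v₅=8

v₁ has just one choice, so v₁ = 10. Strike 10 from v₃, v₄, v₅.
That leaves v₄ = 12. Remove 12 from v₂.
v₅'s domain is down to {8}, so v₅ = 8.
v₂'s domain is down to {18}, so v₂ = 18. Strike 18 from v₃.
v₃ must be 16 (only option left).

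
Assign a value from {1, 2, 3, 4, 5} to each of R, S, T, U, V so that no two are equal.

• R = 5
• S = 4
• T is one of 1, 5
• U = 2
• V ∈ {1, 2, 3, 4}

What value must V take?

R has just one choice, so R = 5. So T can't be 5.
S's domain is down to {4}, so S = 4. So V can't be 4.
That leaves T = 1. Eliminate 1 elsewhere: V.
U's domain is down to {2}, so U = 2. Remove 2 from V.
So V = 3.

3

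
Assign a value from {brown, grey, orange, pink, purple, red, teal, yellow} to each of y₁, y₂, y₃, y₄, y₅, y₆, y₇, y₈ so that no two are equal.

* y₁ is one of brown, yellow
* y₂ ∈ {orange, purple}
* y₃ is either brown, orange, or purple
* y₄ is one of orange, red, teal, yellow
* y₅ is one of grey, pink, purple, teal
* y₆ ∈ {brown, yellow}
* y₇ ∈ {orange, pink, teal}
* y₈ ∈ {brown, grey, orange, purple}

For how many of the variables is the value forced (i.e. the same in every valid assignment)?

2

The 8 variables draw from only 8 values {brown, grey, orange, pink, purple, red, teal, yellow}, so each is used; only y₄ can be red, hence y₄ = red.
y₁ and y₆ share exactly the 2 values {brown, yellow}; by pigeonhole those values go to them, so strike brown, yellow from y₃, y₈.
y₂ and y₃ between them cover only {orange, purple} — a naked pair. Remove those values from y₅, y₇, y₈.
That leaves y₈ = grey. Eliminate grey elsewhere: y₅.
Determined: y₄=red, y₈=grey. The other variables each still have more than one consistent value. That makes 2.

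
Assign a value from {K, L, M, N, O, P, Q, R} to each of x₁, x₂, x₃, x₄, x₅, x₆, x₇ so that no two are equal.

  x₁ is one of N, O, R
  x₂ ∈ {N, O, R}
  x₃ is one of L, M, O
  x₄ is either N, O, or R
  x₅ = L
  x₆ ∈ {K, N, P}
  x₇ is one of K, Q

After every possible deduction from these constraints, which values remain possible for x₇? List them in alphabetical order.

K, Q

x₅ has just one choice, so x₅ = L. Strike L from x₃.
x₁, x₂, x₄ share exactly the 3 values {N, O, R}; by pigeonhole those values go to them, so strike N, O, R from x₃, x₆.
x₃'s domain is down to {M}, so x₃ = M.
No further eliminations apply; x₇ can still be any of K, Q.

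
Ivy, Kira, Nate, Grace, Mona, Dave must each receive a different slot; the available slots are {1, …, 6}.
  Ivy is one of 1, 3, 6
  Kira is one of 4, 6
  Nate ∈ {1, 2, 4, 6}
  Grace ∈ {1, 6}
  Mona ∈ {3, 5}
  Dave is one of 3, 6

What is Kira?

The 6 variables together cover exactly {1, 2, 3, 4, 5, 6} — 6 values for 6 variables — and 2 appears only in Nate's list, so Nate = 2.
The 5 still-open variables draw from only 5 values {1, 3, 4, 5, 6}, so each is used; only Kira can be 4, hence Kira = 4.

4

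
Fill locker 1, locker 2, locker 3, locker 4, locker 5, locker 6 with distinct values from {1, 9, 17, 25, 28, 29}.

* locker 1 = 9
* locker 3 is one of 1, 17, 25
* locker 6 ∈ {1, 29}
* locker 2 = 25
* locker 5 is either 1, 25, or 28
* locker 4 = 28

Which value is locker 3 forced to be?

locker 1 must be 9 (only option left).
locker 2 must be 25 (only option left). Strike 25 from locker 3, locker 5.
locker 4 has just one choice, so locker 4 = 28. Remove 28 from locker 5.
locker 5 has just one choice, so locker 5 = 1. Strike 1 from locker 3, locker 6.
So locker 3 = 17.

17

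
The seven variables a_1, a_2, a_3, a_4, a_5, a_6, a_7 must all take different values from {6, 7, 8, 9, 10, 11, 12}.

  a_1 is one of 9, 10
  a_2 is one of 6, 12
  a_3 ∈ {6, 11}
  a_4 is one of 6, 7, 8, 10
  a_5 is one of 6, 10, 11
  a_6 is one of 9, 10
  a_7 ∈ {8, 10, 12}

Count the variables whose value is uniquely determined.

3

The 7 variables together cover exactly {6, 7, 8, 9, 10, 11, 12} — 7 values for 7 variables — and 7 appears only in a_4's list, so a_4 = 7.
Among the 6 still-open variables, 8 fits only a_7 (and all 6 values in {6, 8, 9, 10, 11, 12} must be used), so a_7 = 8.
The 5 still-open variables together cover exactly {6, 9, 10, 11, 12} — 5 values for 5 variables — and 12 appears only in a_2's list, so a_2 = 12.
The 2 variables a_1 and a_6 are confined to {9, 10}, which locks those values in; drop them from a_5.
Determined: a_2=12, a_4=7, a_7=8. The other variables each still have more than one consistent value. That makes 3.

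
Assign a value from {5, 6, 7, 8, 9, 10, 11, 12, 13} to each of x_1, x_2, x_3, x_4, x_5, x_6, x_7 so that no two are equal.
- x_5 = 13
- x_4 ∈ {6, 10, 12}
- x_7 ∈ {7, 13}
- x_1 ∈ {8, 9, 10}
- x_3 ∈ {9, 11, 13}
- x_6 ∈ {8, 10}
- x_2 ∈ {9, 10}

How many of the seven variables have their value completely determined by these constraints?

x_5 must be 13 (only option left). Eliminate 13 elsewhere: x_3, x_7.
x_7's domain is down to {7}, so x_7 = 7.
x_1, x_2, x_6 between them cover only {8, 9, 10} — a naked triple. Remove those values from x_3, x_4.
That leaves x_3 = 11.
Determined: x_3=11, x_5=13, x_7=7. The other variables each still have more than one consistent value. That makes 3.

3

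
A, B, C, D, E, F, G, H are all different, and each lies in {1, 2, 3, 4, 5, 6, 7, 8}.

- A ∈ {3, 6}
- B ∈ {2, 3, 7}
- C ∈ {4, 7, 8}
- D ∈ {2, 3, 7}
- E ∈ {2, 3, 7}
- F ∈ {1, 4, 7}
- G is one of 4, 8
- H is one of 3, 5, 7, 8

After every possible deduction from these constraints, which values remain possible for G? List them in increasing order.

4, 8

The 8 variables together cover exactly {1, 2, 3, 4, 5, 6, 7, 8} — 8 values for 8 variables — and 1 appears only in F's list, so F = 1.
The 7 still-open variables draw from only 7 values {2, 3, 4, 5, 6, 7, 8}, so each is used; only H can be 5, hence H = 5.
The 6 still-open variables together cover exactly {2, 3, 4, 6, 7, 8} — 6 values for 6 variables — and 6 appears only in A's list, so A = 6.
B, D, E between them cover only {2, 3, 7} — a naked triple. Remove those values from C.
No further eliminations apply; G can still be any of 4, 8.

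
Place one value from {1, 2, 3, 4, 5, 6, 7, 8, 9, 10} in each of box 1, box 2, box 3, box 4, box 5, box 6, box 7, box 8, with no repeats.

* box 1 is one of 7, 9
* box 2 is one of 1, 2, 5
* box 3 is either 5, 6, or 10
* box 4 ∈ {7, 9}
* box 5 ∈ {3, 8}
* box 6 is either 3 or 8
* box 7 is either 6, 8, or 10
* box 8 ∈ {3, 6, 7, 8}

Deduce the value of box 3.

The 2 variables box 1 and box 4 are confined to {7, 9}, which locks those values in; drop them from box 8.
box 5 and box 6 share exactly the 2 values {3, 8}; by pigeonhole those values go to them, so strike 3, 8 from box 7, box 8.
That leaves box 8 = 6. Remove 6 from box 3, box 7.
box 7 has just one choice, so box 7 = 10. Remove 10 from box 3.
So box 3 = 5.

5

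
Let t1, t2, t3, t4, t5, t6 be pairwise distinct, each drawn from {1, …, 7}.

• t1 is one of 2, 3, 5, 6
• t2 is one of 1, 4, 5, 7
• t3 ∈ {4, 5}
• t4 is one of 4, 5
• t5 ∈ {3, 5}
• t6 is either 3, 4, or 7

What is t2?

t3 and t4 share exactly the 2 values {4, 5}; by pigeonhole those values go to them, so strike 4, 5 from t1, t2, t5, t6.
That leaves t5 = 3. Strike 3 from t1, t6.
t6 must be 7 (only option left). Eliminate 7 elsewhere: t2.
So t2 = 1.

1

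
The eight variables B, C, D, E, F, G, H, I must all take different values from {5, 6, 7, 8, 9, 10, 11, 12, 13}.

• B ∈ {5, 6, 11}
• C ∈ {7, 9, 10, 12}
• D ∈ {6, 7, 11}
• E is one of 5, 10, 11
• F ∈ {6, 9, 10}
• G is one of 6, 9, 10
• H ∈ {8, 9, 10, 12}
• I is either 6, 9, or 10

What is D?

The 8 variables draw from only 8 values {5, 6, 7, 8, 9, 10, 11, 12}, so each is used; only H can be 8, hence H = 8.
The 7 still-open variables draw from only 7 values {5, 6, 7, 9, 10, 11, 12}, so each is used; only C can be 12, hence C = 12.
Among the 6 still-open variables, 7 fits only D (and all 6 values in {5, 6, 7, 9, 10, 11} must be used), so D = 7.

7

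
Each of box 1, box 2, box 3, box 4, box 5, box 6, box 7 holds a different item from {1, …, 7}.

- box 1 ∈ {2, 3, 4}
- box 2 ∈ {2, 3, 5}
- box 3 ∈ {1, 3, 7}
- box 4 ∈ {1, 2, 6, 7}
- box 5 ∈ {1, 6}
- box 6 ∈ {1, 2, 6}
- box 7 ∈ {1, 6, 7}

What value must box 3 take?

3

The 7 variables together cover exactly {1, 2, 3, 4, 5, 6, 7} — 7 values for 7 variables — and 4 appears only in box 1's list, so box 1 = 4.
Among the 6 still-open variables, 5 fits only box 2 (and all 6 values in {1, 2, 3, 5, 6, 7} must be used), so box 2 = 5.
Among the 5 still-open variables, 3 fits only box 3 (and all 5 values in {1, 2, 3, 6, 7} must be used), so box 3 = 3.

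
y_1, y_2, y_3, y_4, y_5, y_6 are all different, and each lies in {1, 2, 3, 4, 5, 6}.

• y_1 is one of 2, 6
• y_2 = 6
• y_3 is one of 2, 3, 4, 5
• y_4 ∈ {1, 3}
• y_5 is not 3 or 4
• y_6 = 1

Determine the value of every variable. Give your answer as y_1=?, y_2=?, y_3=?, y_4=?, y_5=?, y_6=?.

y_1=2, y_2=6, y_3=4, y_4=3, y_5=5, y_6=1

y_2 has just one choice, so y_2 = 6. Eliminate 6 elsewhere: y_1, y_5.
y_6 has just one choice, so y_6 = 1. Eliminate 1 elsewhere: y_4, y_5.
y_1 must be 2 (only option left). Eliminate 2 elsewhere: y_3, y_5.
y_4's domain is down to {3}, so y_4 = 3. Eliminate 3 elsewhere: y_3.
That leaves y_5 = 5. So y_3 can't be 5.
That leaves y_3 = 4.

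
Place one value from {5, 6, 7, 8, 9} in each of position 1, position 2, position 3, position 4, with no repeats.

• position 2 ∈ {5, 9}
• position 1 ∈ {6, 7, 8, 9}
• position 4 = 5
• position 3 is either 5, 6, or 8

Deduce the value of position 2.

position 4 must be 5 (only option left). Remove 5 from position 2, position 3.
So position 2 = 9.

9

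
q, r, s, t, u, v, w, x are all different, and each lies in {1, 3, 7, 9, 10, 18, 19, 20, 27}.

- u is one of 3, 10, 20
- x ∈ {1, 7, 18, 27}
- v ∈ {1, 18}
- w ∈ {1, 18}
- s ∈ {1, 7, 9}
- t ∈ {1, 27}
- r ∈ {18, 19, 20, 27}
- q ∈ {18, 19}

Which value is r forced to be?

v and w share exactly the 2 values {1, 18}; by pigeonhole those values go to them, so strike 1, 18 from q, r, s, t, x.
That leaves q = 19. Eliminate 19 elsewhere: r.
t has just one choice, so t = 27. Strike 27 from r, x.
So r = 20.

20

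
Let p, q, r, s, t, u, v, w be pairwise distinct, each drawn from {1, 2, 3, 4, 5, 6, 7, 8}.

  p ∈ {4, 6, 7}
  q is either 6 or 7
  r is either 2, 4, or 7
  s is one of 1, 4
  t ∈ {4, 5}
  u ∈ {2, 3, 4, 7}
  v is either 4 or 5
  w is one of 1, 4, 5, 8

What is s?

1

The 8 variables draw from only 8 values {1, 2, 3, 4, 5, 6, 7, 8}, so each is used; only u can be 3, hence u = 3.
Among the 7 still-open variables, 2 fits only r (and all 7 values in {1, 2, 4, 5, 6, 7, 8} must be used), so r = 2.
Among the 6 still-open variables, 8 fits only w (and all 6 values in {1, 4, 5, 6, 7, 8} must be used), so w = 8.
Among the 5 still-open variables, 1 fits only s (and all 5 values in {1, 4, 5, 6, 7} must be used), so s = 1.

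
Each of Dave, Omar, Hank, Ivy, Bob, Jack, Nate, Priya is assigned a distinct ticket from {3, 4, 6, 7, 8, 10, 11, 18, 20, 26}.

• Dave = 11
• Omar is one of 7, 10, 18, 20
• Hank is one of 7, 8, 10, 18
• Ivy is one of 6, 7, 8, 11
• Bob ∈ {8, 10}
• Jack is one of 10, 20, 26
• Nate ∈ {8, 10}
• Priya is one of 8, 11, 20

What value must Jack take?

Dave must be 11 (only option left). Remove 11 from Ivy, Priya.
The 7 still-open variables together cover exactly {6, 7, 8, 10, 18, 20, 26} — 7 values for 7 variables — and 6 appears only in Ivy's list, so Ivy = 6.
Among the 6 still-open variables, 26 fits only Jack (and all 6 values in {7, 8, 10, 18, 20, 26} must be used), so Jack = 26.

26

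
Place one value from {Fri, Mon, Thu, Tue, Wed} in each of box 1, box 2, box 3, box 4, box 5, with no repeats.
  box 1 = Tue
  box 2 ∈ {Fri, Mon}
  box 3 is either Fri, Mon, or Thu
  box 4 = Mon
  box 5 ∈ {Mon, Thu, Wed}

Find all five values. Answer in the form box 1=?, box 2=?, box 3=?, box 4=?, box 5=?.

box 1=Tue, box 2=Fri, box 3=Thu, box 4=Mon, box 5=Wed

box 1 must be Tue (only option left).
box 4 has just one choice, so box 4 = Mon. So box 2, box 3, box 5 can't be Mon.
box 2 has just one choice, so box 2 = Fri. Remove Fri from box 3.
box 3's domain is down to {Thu}, so box 3 = Thu. Eliminate Thu elsewhere: box 5.
That leaves box 5 = Wed.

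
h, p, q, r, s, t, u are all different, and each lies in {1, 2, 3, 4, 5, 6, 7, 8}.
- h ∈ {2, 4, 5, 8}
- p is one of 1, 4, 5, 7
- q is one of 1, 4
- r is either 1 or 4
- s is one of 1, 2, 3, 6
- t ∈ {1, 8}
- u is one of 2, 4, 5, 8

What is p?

7

q and r between them cover only {1, 4} — a naked pair. Remove those values from h, p, s, t, u.
t must be 8 (only option left). Remove 8 from h, u.
h and u between them cover only {2, 5} — a naked pair. Remove those values from p, s.
So p = 7.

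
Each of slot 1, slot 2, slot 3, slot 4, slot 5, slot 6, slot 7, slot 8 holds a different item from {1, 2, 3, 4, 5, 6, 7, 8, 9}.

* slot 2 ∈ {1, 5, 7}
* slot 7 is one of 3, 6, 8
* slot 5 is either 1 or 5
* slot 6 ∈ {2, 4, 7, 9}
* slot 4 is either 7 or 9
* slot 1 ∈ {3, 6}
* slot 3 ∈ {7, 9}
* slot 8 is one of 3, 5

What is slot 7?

8

slot 3 and slot 4 between them cover only {7, 9} — a naked pair. Remove those values from slot 2, slot 6.
The 2 variables slot 2 and slot 5 are confined to {1, 5}, which locks those values in; drop them from slot 8.
slot 8's domain is down to {3}, so slot 8 = 3. Remove 3 from slot 1, slot 7.
slot 1 has just one choice, so slot 1 = 6. Strike 6 from slot 7.
So slot 7 = 8.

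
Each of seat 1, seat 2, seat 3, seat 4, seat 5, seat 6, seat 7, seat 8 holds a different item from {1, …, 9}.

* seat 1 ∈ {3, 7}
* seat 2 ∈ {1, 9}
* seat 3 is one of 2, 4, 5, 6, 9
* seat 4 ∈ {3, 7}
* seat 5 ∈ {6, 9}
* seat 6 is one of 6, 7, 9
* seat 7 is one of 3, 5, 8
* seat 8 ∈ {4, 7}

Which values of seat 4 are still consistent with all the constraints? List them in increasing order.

seat 1 and seat 4 share exactly the 2 values {3, 7}; by pigeonhole those values go to them, so strike 3, 7 from seat 6, seat 7, seat 8.
seat 8's domain is down to {4}, so seat 8 = 4. Strike 4 from seat 3.
seat 5 and seat 6 between them cover only {6, 9} — a naked pair. Remove those values from seat 2, seat 3.
seat 2 must be 1 (only option left).
No further eliminations apply; seat 4 can still be any of 3, 7.

3, 7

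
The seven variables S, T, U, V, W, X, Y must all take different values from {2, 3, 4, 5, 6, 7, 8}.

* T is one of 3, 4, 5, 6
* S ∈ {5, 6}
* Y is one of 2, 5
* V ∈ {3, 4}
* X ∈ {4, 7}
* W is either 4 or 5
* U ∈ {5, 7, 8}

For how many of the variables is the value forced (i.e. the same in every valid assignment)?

3

The 7 variables together cover exactly {2, 3, 4, 5, 6, 7, 8} — 7 values for 7 variables — and 2 appears only in Y's list, so Y = 2.
Among the 6 still-open variables, 8 fits only U (and all 6 values in {3, 4, 5, 6, 7, 8} must be used), so U = 8.
The 5 still-open variables together cover exactly {3, 4, 5, 6, 7} — 5 values for 5 variables — and 7 appears only in X's list, so X = 7.
Determined: U=8, X=7, Y=2. The other variables each still have more than one consistent value. That makes 3.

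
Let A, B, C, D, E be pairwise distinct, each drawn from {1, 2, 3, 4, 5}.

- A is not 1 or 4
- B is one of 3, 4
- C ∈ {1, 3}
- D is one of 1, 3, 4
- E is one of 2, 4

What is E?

2

The 5 variables draw from only 5 values {1, 2, 3, 4, 5}, so each is used; only A can be 5, hence A = 5.
Among the 4 still-open variables, 2 fits only E (and all 4 values in {1, 2, 3, 4} must be used), so E = 2.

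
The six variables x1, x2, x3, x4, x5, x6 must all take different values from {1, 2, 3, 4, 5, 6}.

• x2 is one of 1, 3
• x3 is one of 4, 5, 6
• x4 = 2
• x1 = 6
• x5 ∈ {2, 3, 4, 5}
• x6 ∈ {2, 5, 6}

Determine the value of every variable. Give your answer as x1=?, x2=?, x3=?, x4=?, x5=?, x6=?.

x1's domain is down to {6}, so x1 = 6. Eliminate 6 elsewhere: x3, x6.
x4's domain is down to {2}, so x4 = 2. So x5, x6 can't be 2.
x6's domain is down to {5}, so x6 = 5. Eliminate 5 elsewhere: x3, x5.
x3 must be 4 (only option left). Strike 4 from x5.
x5's domain is down to {3}, so x5 = 3. Remove 3 from x2.
That leaves x2 = 1.

x1=6, x2=1, x3=4, x4=2, x5=3, x6=5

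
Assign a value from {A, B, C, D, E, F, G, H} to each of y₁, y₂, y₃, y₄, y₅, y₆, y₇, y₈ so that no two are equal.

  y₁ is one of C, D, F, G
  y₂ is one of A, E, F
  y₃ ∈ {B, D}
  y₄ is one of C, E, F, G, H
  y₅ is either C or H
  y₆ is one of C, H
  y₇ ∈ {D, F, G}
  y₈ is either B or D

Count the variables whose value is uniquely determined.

The 8 variables together cover exactly {A, B, C, D, E, F, G, H} — 8 values for 8 variables — and A appears only in y₂'s list, so y₂ = A.
The 7 still-open variables draw from only 7 values {B, C, D, E, F, G, H}, so each is used; only y₄ can be E, hence y₄ = E.
y₃ and y₈ share exactly the 2 values {B, D}; by pigeonhole those values go to them, so strike B, D from y₁, y₇.
The 2 variables y₅ and y₆ are confined to {C, H}, which locks those values in; drop them from y₁.
Determined: y₂=A, y₄=E. The other variables each still have more than one consistent value. That makes 2.

2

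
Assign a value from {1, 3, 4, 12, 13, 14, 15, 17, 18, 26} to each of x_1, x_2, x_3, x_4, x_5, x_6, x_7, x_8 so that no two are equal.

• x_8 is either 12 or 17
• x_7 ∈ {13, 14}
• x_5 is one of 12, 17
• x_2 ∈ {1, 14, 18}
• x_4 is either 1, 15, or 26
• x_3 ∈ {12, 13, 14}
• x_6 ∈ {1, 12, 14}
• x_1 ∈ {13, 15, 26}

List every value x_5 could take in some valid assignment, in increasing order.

Among the 8 variables, 18 fits only x_2 (and all 8 values in {1, 12, 13, 14, 15, 17, 18, 26} must be used), so x_2 = 18.
x_5 and x_8 between them cover only {12, 17} — a naked pair. Remove those values from x_3, x_6.
x_3 and x_7 between them cover only {13, 14} — a naked pair. Remove those values from x_1, x_6.
x_6 has just one choice, so x_6 = 1. Eliminate 1 elsewhere: x_4.
No further eliminations apply; x_5 can still be any of 12, 17.

12, 17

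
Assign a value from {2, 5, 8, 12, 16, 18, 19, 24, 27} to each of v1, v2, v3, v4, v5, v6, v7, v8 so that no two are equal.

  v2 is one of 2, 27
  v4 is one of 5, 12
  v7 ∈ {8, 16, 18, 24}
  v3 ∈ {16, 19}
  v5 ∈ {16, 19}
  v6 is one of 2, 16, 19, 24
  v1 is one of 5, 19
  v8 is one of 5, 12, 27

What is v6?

24

The 2 variables v3 and v5 are confined to {16, 19}, which locks those values in; drop them from v1, v6, v7.
That leaves v1 = 5. Remove 5 from v4, v8.
That leaves v4 = 12. Remove 12 from v8.
v8 must be 27 (only option left). Strike 27 from v2.
v2 has just one choice, so v2 = 2. Eliminate 2 elsewhere: v6.
So v6 = 24.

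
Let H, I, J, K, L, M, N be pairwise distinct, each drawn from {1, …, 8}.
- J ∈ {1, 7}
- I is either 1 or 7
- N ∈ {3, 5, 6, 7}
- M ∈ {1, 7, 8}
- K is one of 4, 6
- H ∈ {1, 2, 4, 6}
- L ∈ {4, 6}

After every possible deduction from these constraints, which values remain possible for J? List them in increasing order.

The 2 variables I and J are confined to {1, 7}, which locks those values in; drop them from H, M, N.
M's domain is down to {8}, so M = 8.
K and L share exactly the 2 values {4, 6}; by pigeonhole those values go to them, so strike 4, 6 from H, N.
H must be 2 (only option left).
No further eliminations apply; J can still be any of 1, 7.

1, 7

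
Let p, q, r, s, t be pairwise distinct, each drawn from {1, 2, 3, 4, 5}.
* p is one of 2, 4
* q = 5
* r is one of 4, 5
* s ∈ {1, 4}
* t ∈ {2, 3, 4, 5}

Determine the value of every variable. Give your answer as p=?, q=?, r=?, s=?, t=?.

p=2, q=5, r=4, s=1, t=3

q must be 5 (only option left). Strike 5 from r, t.
That leaves r = 4. So p, s, t can't be 4.
s has just one choice, so s = 1.
p must be 2 (only option left). So t can't be 2.
That leaves t = 3.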